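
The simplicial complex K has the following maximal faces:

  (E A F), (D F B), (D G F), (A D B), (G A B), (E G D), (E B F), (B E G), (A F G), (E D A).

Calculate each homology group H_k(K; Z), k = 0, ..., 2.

H_0 ≅ Z,  H_1 ≅ Z/2Z,  H_2 = 0.

Order the vertices as A < B < D < E < F < G. Listing each simplex with vertices in this order, K has dimension 2 with simplices:

  0-simplices (6): A, B, D, E, F, G
  1-simplices (15): AB, AD, AE, AF, AG, BD, BE, BF, BG, DE, DF, DG, EF, EG, FG
  2-simplices (10): ABD, ABG, ADE, AEF, AFG, BDF, BEF, BEG, DEG, DFG

giving chain groups C_0 ≅ Z^6, C_1 ≅ Z^15, C_2 ≅ Z^10.

∂_1: C_1 → C_0 sends each edge [p,q] (with p < q) to q − p.
This gives a 6×15 integer matrix of rank 5; reducing to Smith normal form yields diagonal entries (1,1,1,1,1).

∂_2: C_2 → C_1 sends each 2-simplex [p,q,r] to [q,r] − [p,r] + [p,q]. For instance
  ∂BDF = DF − BF + BD,
  ∂AEF = EF − AF + AE.
As a 15×10 matrix over Z this has rank 10, with invariant factors (1,1,1,1,1,1,1,1,1,2).

Computing H_k = (kernel of ∂_k) / (image of ∂_{k+1}):

  H_0: rank C_0 − rank ∂_1 = 6 − 5 = 1, and the invariant factors of ∂_1 are all 1, so H_0 ≅ Z.
  H_1: rank ker ∂_1 − rank ∂_2 = (15 − 5) − 10 = 0, and ∂_2 has invariant factor 2 > 1, so H_1 ≅ Z/2Z.
  H_2: rank ker ∂_2 − rank ∂_3 = (10 − 10) − 0 = 0, and there is no ∂_3, so H_2 ≅ 0.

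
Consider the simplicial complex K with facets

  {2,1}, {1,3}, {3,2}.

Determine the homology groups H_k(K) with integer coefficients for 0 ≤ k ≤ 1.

H_0 = Z,  H_1 = Z.

We work with the vertex ordering 1 < 2 < 3. The simplices of K, each written with vertices in increasing order, are:

  0-simplices (3): [1], [2], [3]
  1-simplices (3): [1,2], [1,3], [2,3]

giving chain groups C_0 ≅ Z^3, C_1 ≅ Z^3.

∂_1: C_1 → C_0 maps an edge to its endpoints' difference, ∂[p,q] = q − p. For instance
  ∂[1,3] = [3] − [1].
The 3×3 boundary matrix has rank 2 and Smith normal form diag(1,1).

Reading off H_k = ker ∂_k / im ∂_{k+1}:

  H_0: rank C_0 − rank ∂_1 = 3 − 2 = 1, and the invariant factors of ∂_1 are all 1, so H_0 = Z.
  H_1: rank ker ∂_1 − rank ∂_2 = (3 − 2) − 0 = 1, and there is no ∂_2, so H_1 = Z.

As a check, the Euler characteristic is 3 − 3 = 0, which agrees with 1 − 1 = 0.
(K is a triangulation of the circle S^1.)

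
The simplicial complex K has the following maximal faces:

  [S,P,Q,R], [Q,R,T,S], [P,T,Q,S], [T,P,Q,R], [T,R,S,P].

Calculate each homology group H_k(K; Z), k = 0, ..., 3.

Fix the vertex order P < Q < R < S < T and write every simplex with vertices in increasing order. Then dim K = 3 and the simplices of K are:

  0-simplices (5): P, Q, R, S, T
  1-simplices (10): PQ, PR, PS, PT, QR, QS, QT, RS, RT, ST
  2-simplices (10): PQR, PQS, PQT, PRS, PRT, PST, QRS, QRT, QST, RST
  3-simplices (5): PQRS, PQRT, PQST, PRST, QRST

so the chain groups are C_0 ≅ Z^5, C_1 ≅ Z^10, C_2 ≅ Z^10, C_3 ≅ Z^5.

The boundary map ∂_1: C_1 → C_0 maps an edge to its endpoints' difference, ∂[p,q] = q − p.
This gives a 5×10 integer matrix of rank 4; reducing to Smith normal form yields diagonal entries (1,1,1,1).

∂_2: C_2 → C_1 acts by ∂[p,q,r] = [q,r] − [p,r] + [p,q]. For instance
  ∂QRT = RT − QT + QR,
  ∂PQT = QT − PT + PQ.
As a 10×10 matrix over Z this has rank 6, with invariant factors (1,1,1,1,1,1).

Boundary ∂_3: C_3 → C_2 sends each 3-simplex σ to the alternating sum Σ_i (−1)^i (σ with its i-th vertex removed). For instance
  ∂QRST = RST − QST + QRT − QRS,
  ∂PRST = RST − PST + PRT − PRS.
The resulting 10×5 matrix has rank 4, and its Smith normal form has invariant factors (1,1,1,1).

From H_k ≅ ker(∂_k) / im(∂_{k+1}) we obtain:

  H_0: rank C_0 − rank ∂_1 = 5 − 4 = 1, and the invariant factors of ∂_1 are all 1, so H_0 = Z.
  H_1: rank ker ∂_1 − rank ∂_2 = (10 − 4) − 6 = 0, and the invariant factors of ∂_2 are all 1, so H_1 = 0.
  H_2: rank ker ∂_2 − rank ∂_3 = (10 − 6) − 4 = 0, and the invariant factors of ∂_3 are all 1, so H_2 = 0.
  H_3: rank ker ∂_3 − rank ∂_4 = (5 − 4) − 0 = 1, and there is no ∂_4, so H_3 = Z.

H_0 = Z,  H_1 = 0,  H_2 = 0,  H_3 = Z.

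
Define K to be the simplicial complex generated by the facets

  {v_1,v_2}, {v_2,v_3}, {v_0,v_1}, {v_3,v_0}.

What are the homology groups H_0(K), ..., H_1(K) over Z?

K has 4 vertices, 4 edges.
rank ∂_0 = 0, rank ∂_1 = 3 ⇒ b_0 = 4 − 0 − 3 = 1; all invariant factors of ∂_1 are 1 so no torsion. So H_0 = Z.
rank ∂_1 = 3, rank ∂_2 = 0 ⇒ b_1 = 4 − 3 − 0 = 1. So H_1 = Z.

H_0 ≅ Z,  H_1 ≅ Z.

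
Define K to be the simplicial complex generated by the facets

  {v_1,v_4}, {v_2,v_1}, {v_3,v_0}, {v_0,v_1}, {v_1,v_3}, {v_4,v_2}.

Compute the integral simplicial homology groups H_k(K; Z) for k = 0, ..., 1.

Order the vertices as v_0 < v_1 < v_2 < v_3 < v_4. Listing each simplex with vertices in this order, K has dimension 1 with simplices:

  0-simplices (5): [v_0], [v_1], [v_2], [v_3], [v_4]
  1-simplices (6): [v_0,v_1], [v_0,v_3], [v_1,v_2], [v_1,v_3], [v_1,v_4], [v_2,v_4]

so the chain groups are C_0 ≅ Z^5, C_1 ≅ Z^6.

The boundary map ∂_1: C_1 → C_0 maps an edge to its endpoints' difference, ∂[p,q] = q − p. For instance
  ∂[v_1,v_2] = [v_2] − [v_1].
The 5×6 boundary matrix has rank 4 and Smith normal form diag(1,1,1,1).

From H_k ≅ ker(∂_k) / im(∂_{k+1}) we obtain:

  H_0: rank C_0 − rank ∂_1 = 5 − 4 = 1, and the invariant factors of ∂_1 are all 1, so H_0 ≅ Z.
  H_1: rank ker ∂_1 − rank ∂_2 = (6 − 4) − 0 = 2, and there is no ∂_2, so H_1 ≅ Z^2.

H_0 = Z,  H_1 = Z^2.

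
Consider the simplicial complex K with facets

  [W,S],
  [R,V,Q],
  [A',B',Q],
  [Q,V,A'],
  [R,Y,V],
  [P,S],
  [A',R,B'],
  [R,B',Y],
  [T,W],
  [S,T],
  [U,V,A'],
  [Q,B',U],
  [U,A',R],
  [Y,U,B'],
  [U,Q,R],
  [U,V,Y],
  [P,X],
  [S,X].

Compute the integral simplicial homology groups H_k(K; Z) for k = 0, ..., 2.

Fix the vertex order P < Q < R < S < T < U < V < W < X < Y < A' < B' and write every simplex with vertices in increasing order. Then dim K = 2 and the simplices of K are:

  0-simplices (12): [P], [Q], [R], [S], [T], [U], [V], [W], [X], [Y], [A'], [B']
  1-simplices (24): (24 of them)
  2-simplices (12): [Q,R,U], [Q,R,V], [Q,U,B'], [Q,V,A'], [Q,A',B'], [R,U,A'], [R,V,Y], [R,Y,B'], [R,A',B'], [U,V,Y], [U,V,A'], [U,Y,B']

so the chain groups are C_0 ≅ Z^12, C_1 ≅ Z^24, C_2 ≅ Z^12.

∂_1: C_1 → C_0 is given by ∂[p,q] = [q] − [p]. For instance
  ∂[A',B'] = [B'] − [A'].
The resulting 12×24 matrix has rank 10, and its Smith normal form has invariant factors (1,1,1,1,1,1,1,1,1,1).

∂_2: C_2 → C_1 maps a triangle to the signed sum of its edges. For instance
  ∂[R,A',B'] = [A',B'] − [R,B'] + [R,A'],
  ∂[U,Y,B'] = [Y,B'] − [U,B'] + [U,Y].
This gives a 24×12 integer matrix of rank 12; reducing to Smith normal form yields diagonal entries (1,1,1,1,1,1,1,1,1,1,1,2).

Now H_k = ker ∂_k / im ∂_{k+1}, so:

  H_0: rank C_0 − rank ∂_1 = 12 − 10 = 2, and the invariant factors of ∂_1 are all 1, so H_0 = Z^2.
  H_1: rank ker ∂_1 − rank ∂_2 = (24 − 10) − 12 = 2, and ∂_2 has invariant factor 2 > 1, so H_1 = Z^2 ⊕ Z/2Z.
  H_2: rank ker ∂_2 − rank ∂_3 = (12 − 12) − 0 = 0, and there is no ∂_3, so H_2 = 0.

H_0 ≅ Z^2,  H_1 ≅ Z^2 ⊕ Z/2Z,  H_2 = 0.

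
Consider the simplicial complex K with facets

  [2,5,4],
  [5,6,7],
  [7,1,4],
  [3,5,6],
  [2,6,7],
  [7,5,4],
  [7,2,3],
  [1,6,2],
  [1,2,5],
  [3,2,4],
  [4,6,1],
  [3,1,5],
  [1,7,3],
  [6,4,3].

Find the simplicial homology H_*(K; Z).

Fix the vertex order 1 < 2 < 3 < 4 < 5 < 6 < 7 and write every simplex with vertices in increasing order. Then dim K = 2 and the simplices of K are:

  0-simplices (7): [1], [2], [3], [4], [5], [6], [7]
  1-simplices (21): [1,2], [1,3], [1,4], [1,5], [1,6], [1,7], [2,3], [2,4], [2,5], [2,6], [2,7], [3,4], [3,5], [3,6], [3,7], [4,5], [4,6], [4,7], [5,6], [5,7], [6,7]
  2-simplices (14): [1,2,5], [1,2,6], [1,3,5], [1,3,7], [1,4,6], [1,4,7], [2,3,4], [2,3,7], [2,4,5], [2,6,7], [3,4,6], [3,5,6], [4,5,7], [5,6,7]

Hence C_0 ≅ Z^7, C_1 ≅ Z^21, C_2 ≅ Z^14.

∂_1: C_1 → C_0 maps an edge to its endpoints' difference, ∂[p,q] = q − p. For instance
  ∂[3,7] = [7] − [3].
This gives a 7×21 integer matrix of rank 6; reducing to Smith normal form yields diagonal entries (1,1,1,1,1,1).

The boundary map ∂_2: C_2 → C_1 acts by ∂[p,q,r] = [q,r] − [p,r] + [p,q]. For instance
  ∂[1,2,6] = [2,6] − [1,6] + [1,2],
  ∂[3,5,6] = [5,6] − [3,6] + [3,5].
The resulting 21×14 matrix has rank 13, and its Smith normal form has invariant factors (1,1,1,1,1,1,1,1,1,1,1,1,1).

From H_k ≅ ker(∂_k) / im(∂_{k+1}) we obtain:

  H_0: rank C_0 − rank ∂_1 = 7 − 6 = 1, and the invariant factors of ∂_1 are all 1, so H_0 = Z.
  H_1: rank ker ∂_1 − rank ∂_2 = (21 − 6) − 13 = 2, and the invariant factors of ∂_2 are all 1, so H_1 = Z^2.
  H_2: rank ker ∂_2 − rank ∂_3 = (14 − 13) − 0 = 1, and there is no ∂_3, so H_2 = Z.

As a check, the Euler characteristic is 7 − 21 + 14 = 0, which agrees with 1 − 2 + 1 = 0.
(K is a triangulation of the torus T^2.)

H_0 ≅ Z,  H_1 ≅ Z^2,  H_2 ≅ Z.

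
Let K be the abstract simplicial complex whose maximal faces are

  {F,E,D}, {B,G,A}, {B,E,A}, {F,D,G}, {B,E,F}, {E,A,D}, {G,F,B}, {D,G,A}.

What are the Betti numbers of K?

Order the vertices as A < B < D < E < F < G. Listing each simplex with vertices in this order, K has dimension 2 with simplices:

  0-simplices (6): A, B, D, E, F, G
  1-simplices (12): AB, AD, AE, AG, BE, BF, BG, DE, DF, DG, EF, FG
  2-simplices (8): ABE, ABG, ADE, ADG, BEF, BFG, DEF, DFG

Hence C_0 ≅ Z^6, C_1 ≅ Z^12, C_2 ≅ Z^8.

Boundary ∂_1: C_1 → C_0 maps an edge to its endpoints' difference, ∂[p,q] = q − p. For instance
  ∂AG = G − A.
The resulting 6×12 matrix has rank 5, and its Smith normal form has invariant factors (1,1,1,1,1).

The boundary map ∂_2: C_2 → C_1 sends each 2-simplex [p,q,r] to [q,r] − [p,r] + [p,q]. For instance
  ∂ADE = DE − AE + AD,
  ∂ADG = DG − AG + AD.
The 12×8 boundary matrix has rank 7 and Smith normal form diag(1,1,1,1,1,1,1).

Reading off H_k = ker ∂_k / im ∂_{k+1}:

  H_0: rank C_0 − rank ∂_1 = 6 − 5 = 1, and the invariant factors of ∂_1 are all 1, so H_0 = Z.
  H_1: rank ker ∂_1 − rank ∂_2 = (12 − 5) − 7 = 0, and the invariant factors of ∂_2 are all 1, so H_1 = 0.
  H_2: rank ker ∂_2 − rank ∂_3 = (8 − 7) − 0 = 1, and there is no ∂_3, so H_2 = Z.

As a check, the Euler characteristic is 6 − 12 + 8 = 2, which agrees with 1 − 0 + 1 = 2.
(K is a triangulation of the 2-sphere S^2.)

Hence the Betti numbers are b_0 = 1, b_1 = 0, b_2 = 1.

b_0 = 1, b_1 = 0, b_2 = 1.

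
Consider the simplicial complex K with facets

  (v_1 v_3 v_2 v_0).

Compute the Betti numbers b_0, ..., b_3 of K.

b_0 = 1, b_1 = 0, b_2 = 0, b_3 = 0.

Fix the vertex order v_0 < v_1 < v_2 < v_3 and write every simplex with vertices in increasing order. Then dim K = 3 and the simplices of K are:

  0-simplices (4): [v_0], [v_1], [v_2], [v_3]
  1-simplices (6): [v_0,v_1], [v_0,v_2], [v_0,v_3], [v_1,v_2], [v_1,v_3], [v_2,v_3]
  2-simplices (4): [v_0,v_1,v_2], [v_0,v_1,v_3], [v_0,v_2,v_3], [v_1,v_2,v_3]
  3-simplices (1): [v_0,v_1,v_2,v_3]

Hence C_0 ≅ Z^4, C_1 ≅ Z^6, C_2 ≅ Z^4, C_3 ≅ Z^1.

Boundary ∂_1: C_1 → C_0 maps an edge to its endpoints' difference, ∂[p,q] = q − p.
As a 4×6 matrix over Z this has rank 3, with invariant factors (1,1,1).

∂_2: C_2 → C_1 acts by ∂[p,q,r] = [q,r] − [p,r] + [p,q]. For instance
  ∂[v_1,v_2,v_3] = [v_2,v_3] − [v_1,v_3] + [v_1,v_2],
  ∂[v_0,v_1,v_3] = [v_1,v_3] − [v_0,v_3] + [v_0,v_1].
This gives a 6×4 integer matrix of rank 3; reducing to Smith normal form yields diagonal entries (1,1,1).

∂_3: C_3 → C_2 sends each 3-simplex σ to the alternating sum Σ_i (−1)^i (σ with its i-th vertex removed). For instance
  ∂[v_0,v_1,v_2,v_3] = [v_1,v_2,v_3] − [v_0,v_2,v_3] + [v_0,v_1,v_3] − [v_0,v_1,v_2].
The 4×1 boundary matrix has rank 1 and Smith normal form diag(1).

Reading off H_k = ker ∂_k / im ∂_{k+1}:

  H_0: rank C_0 − rank ∂_1 = 4 − 3 = 1, and the invariant factors of ∂_1 are all 1, so H_0 ≅ Z.
  H_1: rank ker ∂_1 − rank ∂_2 = (6 − 3) − 3 = 0, and the invariant factors of ∂_2 are all 1, so H_1 ≅ 0.
  H_2: rank ker ∂_2 − rank ∂_3 = (4 − 3) − 1 = 0, and the invariant factors of ∂_3 are all 1, so H_2 ≅ 0.
  H_3: rank ker ∂_3 − rank ∂_4 = (1 − 1) − 0 = 0, and there is no ∂_4, so H_3 ≅ 0.

As a check, the Euler characteristic is 4 − 6 + 4 − 1 = 1, which agrees with 1 − 0 + 0 − 0 = 1.

Hence the Betti numbers are b_0 = 1, b_1 = 0, b_2 = 0, b_3 = 0.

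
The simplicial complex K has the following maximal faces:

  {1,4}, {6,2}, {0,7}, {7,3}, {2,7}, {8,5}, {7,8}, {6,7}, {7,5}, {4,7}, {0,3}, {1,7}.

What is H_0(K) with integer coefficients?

Fix the vertex order 0 < 1 < 2 < 3 < 4 < 5 < 6 < 7 < 8 and write every simplex with vertices in increasing order. Then dim K = 1 and the simplices of K are:

  0-simplices (9): [0], [1], [2], [3], [4], [5], [6], [7], [8]
  1-simplices (12): [0,3], [0,7], [1,4], [1,7], [2,6], [2,7], [3,7], [4,7], [5,7], [5,8], [6,7], [7,8]

Hence C_0 ≅ Z^9, C_1 ≅ Z^12.

∂_1: C_1 → C_0 sends each edge [p,q] (with p < q) to q − p.
This gives a 9×12 integer matrix of rank 8; reducing to Smith normal form yields diagonal entries (1,1,1,1,1,1,1,1).

Computing H_k = (kernel of ∂_k) / (image of ∂_{k+1}):

  H_0: rank C_0 − rank ∂_1 = 9 − 8 = 1, and the invariant factors of ∂_1 are all 1, so H_0 = Z.

H_0 ≅ Z.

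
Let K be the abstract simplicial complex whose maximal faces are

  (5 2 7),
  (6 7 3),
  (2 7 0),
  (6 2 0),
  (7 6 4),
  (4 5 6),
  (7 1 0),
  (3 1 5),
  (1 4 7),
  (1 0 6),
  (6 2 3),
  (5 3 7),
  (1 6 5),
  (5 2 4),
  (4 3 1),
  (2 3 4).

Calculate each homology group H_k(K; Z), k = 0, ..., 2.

Order the vertices as 0 < 1 < 2 < 3 < 4 < 5 < 6 < 7. Listing each simplex with vertices in this order, K has dimension 2 with simplices:

  0-simplices (8): [0], [1], [2], [3], [4], [5], [6], [7]
  1-simplices (24): (24 of them)
  2-simplices (16): [0,1,6], [0,1,7], [0,2,6], [0,2,7], [1,3,4], [1,3,5], [1,4,7], [1,5,6], [2,3,4], [2,3,6], [2,4,5], [2,5,7], [3,5,7], [3,6,7], [4,5,6], [4,6,7]

Hence C_0 ≅ Z^8, C_1 ≅ Z^24, C_2 ≅ Z^16.

∂_1: C_1 → C_0 sends each edge [p,q] (with p < q) to q − p. For instance
  ∂[2,6] = [6] − [2].
The 8×24 boundary matrix has rank 7 and Smith normal form diag(1,1,1,1,1,1,1).

Boundary ∂_2: C_2 → C_1 maps a triangle to the signed sum of its edges. For instance
  ∂[2,3,4] = [3,4] − [2,4] + [2,3],
  ∂[4,5,6] = [5,6] − [4,6] + [4,5].
This gives a 24×16 integer matrix of rank 15; reducing to Smith normal form yields diagonal entries (1,1,1,1,1,1,1,1,1,1,1,1,1,1,1).

Reading off H_k = ker ∂_k / im ∂_{k+1}:

  H_0: rank C_0 − rank ∂_1 = 8 − 7 = 1, and the invariant factors of ∂_1 are all 1, so H_0 = Z.
  H_1: rank ker ∂_1 − rank ∂_2 = (24 − 7) − 15 = 2, and the invariant factors of ∂_2 are all 1, so H_1 = Z^2.
  H_2: rank ker ∂_2 − rank ∂_3 = (16 − 15) − 0 = 1, and there is no ∂_3, so H_2 = Z.

H_0 = Z,  H_1 = Z^2,  H_2 = Z.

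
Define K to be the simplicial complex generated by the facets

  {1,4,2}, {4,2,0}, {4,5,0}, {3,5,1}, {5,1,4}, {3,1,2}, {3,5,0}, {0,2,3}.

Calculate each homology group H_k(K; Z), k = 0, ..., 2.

H_0 ≅ Z,  H_1 = 0,  H_2 ≅ Z.

Order the vertices as 0 < 1 < 2 < 3 < 4 < 5. Listing each simplex with vertices in this order, K has dimension 2 with simplices:

  0-simplices (6): [0], [1], [2], [3], [4], [5]
  1-simplices (12): [0,2], [0,3], [0,4], [0,5], [1,2], [1,3], [1,4], [1,5], [2,3], [2,4], [3,5], [4,5]
  2-simplices (8): [0,2,3], [0,2,4], [0,3,5], [0,4,5], [1,2,3], [1,2,4], [1,3,5], [1,4,5]

so the chain groups are C_0 ≅ Z^6, C_1 ≅ Z^12, C_2 ≅ Z^8.

Boundary ∂_1: C_1 → C_0 is given by ∂[p,q] = [q] − [p]. For instance
  ∂[4,5] = [5] − [4].
The resulting 6×12 matrix has rank 5, and its Smith normal form has invariant factors (1,1,1,1,1).

∂_2: C_2 → C_1 sends each 2-simplex [p,q,r] to [q,r] − [p,r] + [p,q]. For instance
  ∂[0,4,5] = [4,5] − [0,5] + [0,4],
  ∂[0,2,4] = [2,4] − [0,4] + [0,2].
As a 12×8 matrix over Z this has rank 7, with invariant factors (1,1,1,1,1,1,1).

Computing H_k = (kernel of ∂_k) / (image of ∂_{k+1}):

  H_0: rank C_0 − rank ∂_1 = 6 − 5 = 1, and the invariant factors of ∂_1 are all 1, so H_0 = Z.
  H_1: rank ker ∂_1 − rank ∂_2 = (12 − 5) − 7 = 0, and the invariant factors of ∂_2 are all 1, so H_1 = 0.
  H_2: rank ker ∂_2 − rank ∂_3 = (8 − 7) − 0 = 1, and there is no ∂_3, so H_2 = Z.

As a check, the Euler characteristic is 6 − 12 + 8 = 2, which agrees with 1 − 0 + 1 = 2.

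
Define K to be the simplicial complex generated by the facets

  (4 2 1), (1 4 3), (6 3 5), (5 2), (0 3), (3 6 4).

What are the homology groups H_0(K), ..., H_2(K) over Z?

Take the total order 0 < 1 < 2 < 3 < 4 < 5 < 6 on the vertex set. Then K (dimension 2) consists of the simplices:

  0-simplices (7): [0], [1], [2], [3], [4], [5], [6]
  1-simplices (11): [0,3], [1,2], [1,3], [1,4], [2,4], [2,5], [3,4], [3,5], [3,6], [4,6], [5,6]
  2-simplices (4): [1,2,4], [1,3,4], [3,4,6], [3,5,6]

giving chain groups C_0 ≅ Z^7, C_1 ≅ Z^11, C_2 ≅ Z^4.

The boundary map ∂_1: C_1 → C_0 sends each edge [p,q] (with p < q) to q − p. For instance
  ∂[3,5] = [5] − [3].
This gives a 7×11 integer matrix of rank 6; reducing to Smith normal form yields diagonal entries (1,1,1,1,1,1).

Boundary ∂_2: C_2 → C_1 acts by ∂[p,q,r] = [q,r] − [p,r] + [p,q]. For instance
  ∂[3,4,6] = [4,6] − [3,6] + [3,4],
  ∂[1,2,4] = [2,4] − [1,4] + [1,2].
The 11×4 boundary matrix has rank 4 and Smith normal form diag(1,1,1,1).

Now H_k = ker ∂_k / im ∂_{k+1}, so:

  H_0: rank C_0 − rank ∂_1 = 7 − 6 = 1, and the invariant factors of ∂_1 are all 1, so H_0 ≅ Z.
  H_1: rank ker ∂_1 − rank ∂_2 = (11 − 6) − 4 = 1, and the invariant factors of ∂_2 are all 1, so H_1 ≅ Z.
  H_2: rank ker ∂_2 − rank ∂_3 = (4 − 4) − 0 = 0, and there is no ∂_3, so H_2 ≅ 0.

H_0 ≅ Z,  H_1 ≅ Z,  H_2 = 0.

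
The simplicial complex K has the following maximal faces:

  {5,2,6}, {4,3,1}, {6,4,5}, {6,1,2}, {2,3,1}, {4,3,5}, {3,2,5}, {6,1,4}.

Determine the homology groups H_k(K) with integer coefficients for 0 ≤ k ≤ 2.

H_0 ≅ Z,  H_1 = 0,  H_2 ≅ Z.

Fix the vertex order 1 < 2 < 3 < 4 < 5 < 6 and write every simplex with vertices in increasing order. Then dim K = 2 and the simplices of K are:

  0-simplices (6): [1], [2], [3], [4], [5], [6]
  1-simplices (12): [1,2], [1,3], [1,4], [1,6], [2,3], [2,5], [2,6], [3,4], [3,5], [4,5], [4,6], [5,6]
  2-simplices (8): [1,2,3], [1,2,6], [1,3,4], [1,4,6], [2,3,5], [2,5,6], [3,4,5], [4,5,6]

so the chain groups are C_0 ≅ Z^6, C_1 ≅ Z^12, C_2 ≅ Z^8.

∂_1: C_1 → C_0 is given by ∂[p,q] = [q] − [p]. For instance
  ∂[5,6] = [6] − [5].
As a 6×12 matrix over Z this has rank 5, with invariant factors (1,1,1,1,1).

The boundary map ∂_2: C_2 → C_1 sends each 2-simplex [p,q,r] to [q,r] − [p,r] + [p,q]. For instance
  ∂[1,2,3] = [2,3] − [1,3] + [1,2],
  ∂[4,5,6] = [5,6] − [4,6] + [4,5].
As a 12×8 matrix over Z this has rank 7, with invariant factors (1,1,1,1,1,1,1).

Now H_k = ker ∂_k / im ∂_{k+1}, so:

  H_0: rank C_0 − rank ∂_1 = 6 − 5 = 1, and the invariant factors of ∂_1 are all 1, so H_0 ≅ Z.
  H_1: rank ker ∂_1 − rank ∂_2 = (12 − 5) − 7 = 0, and the invariant factors of ∂_2 are all 1, so H_1 ≅ 0.
  H_2: rank ker ∂_2 − rank ∂_3 = (8 − 7) − 0 = 1, and there is no ∂_3, so H_2 ≅ Z.

(K is a triangulation of the 2-sphere S^2.)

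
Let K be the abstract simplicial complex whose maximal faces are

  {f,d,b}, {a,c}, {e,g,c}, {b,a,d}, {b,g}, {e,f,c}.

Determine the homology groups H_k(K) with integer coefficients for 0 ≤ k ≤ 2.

Order the vertices as a < b < c < d < e < f < g. Listing each simplex with vertices in this order, K has dimension 2 with simplices:

  0-simplices (7): a, b, c, d, e, f, g
  1-simplices (12): ab, ac, ad, bd, bf, bg, ce, cf, cg, df, ef, eg
  2-simplices (4): abd, bdf, cef, ceg

giving chain groups C_0 ≅ Z^7, C_1 ≅ Z^12, C_2 ≅ Z^4.

Boundary ∂_1: C_1 → C_0 sends each edge [p,q] (with p < q) to q − p.
The resulting 7×12 matrix has rank 6, and its Smith normal form has invariant factors (1,1,1,1,1,1).

The boundary map ∂_2: C_2 → C_1 acts by ∂[p,q,r] = [q,r] − [p,r] + [p,q]. For instance
  ∂abd = bd − ad + ab,
  ∂cef = ef − cf + ce.
As a 12×4 matrix over Z this has rank 4, with invariant factors (1,1,1,1).

Now H_k = ker ∂_k / im ∂_{k+1}, so:

  H_0: rank C_0 − rank ∂_1 = 7 − 6 = 1, and the invariant factors of ∂_1 are all 1, so H_0 = Z.
  H_1: rank ker ∂_1 − rank ∂_2 = (12 − 6) − 4 = 2, and the invariant factors of ∂_2 are all 1, so H_1 = Z^2.
  H_2: rank ker ∂_2 − rank ∂_3 = (4 − 4) − 0 = 0, and there is no ∂_3, so H_2 = 0.

H_0 = Z,  H_1 = Z^2,  H_2 = 0.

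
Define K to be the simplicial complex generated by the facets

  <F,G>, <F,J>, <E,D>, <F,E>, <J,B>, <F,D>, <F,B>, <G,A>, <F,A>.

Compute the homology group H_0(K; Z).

H_0 = Z.

Take the total order A < B < D < E < F < G < J on the vertex set. Then K (dimension 1) consists of the simplices:

  0-simplices (7): A, B, D, E, F, G, J
  1-simplices (9): AF, AG, BF, BJ, DE, DF, EF, FG, FJ

giving chain groups C_0 ≅ Z^7, C_1 ≅ Z^9.

Boundary ∂_1: C_1 → C_0 maps an edge to its endpoints' difference, ∂[p,q] = q − p. For instance
  ∂AF = F − A.
As a 7×9 matrix over Z this has rank 6, with invariant factors (1,1,1,1,1,1).

Reading off H_k = ker ∂_k / im ∂_{k+1}:

  H_0: rank C_0 − rank ∂_1 = 7 − 6 = 1, and the invariant factors of ∂_1 are all 1, so H_0 = Z.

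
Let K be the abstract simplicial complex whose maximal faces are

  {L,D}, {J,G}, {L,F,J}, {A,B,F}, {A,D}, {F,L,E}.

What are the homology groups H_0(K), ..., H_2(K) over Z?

H_0 = Z,  H_1 = Z,  H_2 = 0.

Order the vertices as A < B < D < E < F < G < J < L. Listing each simplex with vertices in this order, K has dimension 2 with simplices:

  0-simplices (8): A, B, D, E, F, G, J, L
  1-simplices (11): AB, AD, AF, BF, DL, EF, EL, FJ, FL, GJ, JL
  2-simplices (3): ABF, EFL, FJL

so the chain groups are C_0 ≅ Z^8, C_1 ≅ Z^11, C_2 ≅ Z^3.

Boundary ∂_1: C_1 → C_0 sends each edge [p,q] (with p < q) to q − p. For instance
  ∂AF = F − A.
As a 8×11 matrix over Z this has rank 7, with invariant factors (1,1,1,1,1,1,1).

The boundary map ∂_2: C_2 → C_1 sends each 2-simplex [p,q,r] to [q,r] − [p,r] + [p,q]. For instance
  ∂ABF = BF − AF + AB,
  ∂FJL = JL − FL + FJ.
As a 11×3 matrix over Z this has rank 3, with invariant factors (1,1,1).

Now H_k = ker ∂_k / im ∂_{k+1}, so:

  H_0: rank C_0 − rank ∂_1 = 8 − 7 = 1, and the invariant factors of ∂_1 are all 1, so H_0 ≅ Z.
  H_1: rank ker ∂_1 − rank ∂_2 = (11 − 7) − 3 = 1, and the invariant factors of ∂_2 are all 1, so H_1 ≅ Z.
  H_2: rank ker ∂_2 − rank ∂_3 = (3 − 3) − 0 = 0, and there is no ∂_3, so H_2 ≅ 0.

As a check, the Euler characteristic is 8 − 11 + 3 = 0, which agrees with 1 − 1 + 0 = 0.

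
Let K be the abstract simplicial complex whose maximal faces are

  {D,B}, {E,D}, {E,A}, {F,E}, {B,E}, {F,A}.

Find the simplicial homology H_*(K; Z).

H_0 = Z,  H_1 = Z^2.

We work with the vertex ordering A < B < D < E < F. The simplices of K, each written with vertices in increasing order, are:

  0-simplices (5): A, B, D, E, F
  1-simplices (6): AE, AF, BD, BE, DE, EF

Hence C_0 ≅ Z^5, C_1 ≅ Z^6.

Boundary ∂_1: C_1 → C_0 maps an edge to its endpoints' difference, ∂[p,q] = q − p. For instance
  ∂AE = E − A.
As a 5×6 matrix over Z this has rank 4, with invariant factors (1,1,1,1).

From H_k ≅ ker(∂_k) / im(∂_{k+1}) we obtain:

  H_0: rank C_0 − rank ∂_1 = 5 − 4 = 1, and the invariant factors of ∂_1 are all 1, so H_0 ≅ Z.
  H_1: rank ker ∂_1 − rank ∂_2 = (6 − 4) − 0 = 2, and there is no ∂_2, so H_1 ≅ Z^2.

(K is a triangulation of a wedge of 2 circles.)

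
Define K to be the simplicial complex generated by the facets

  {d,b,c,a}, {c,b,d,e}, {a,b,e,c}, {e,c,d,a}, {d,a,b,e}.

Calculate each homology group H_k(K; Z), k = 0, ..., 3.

H_0 = Z,  H_1 = 0,  H_2 = 0,  H_3 = Z.

Take the total order a < b < c < d < e on the vertex set. Then K (dimension 3) consists of the simplices:

  0-simplices (5): a, b, c, d, e
  1-simplices (10): ab, ac, ad, ae, bc, bd, be, cd, ce, de
  2-simplices (10): abc, abd, abe, acd, ace, ade, bcd, bce, bde, cde
  3-simplices (5): abcd, abce, abde, acde, bcde

so the chain groups are C_0 ≅ Z^5, C_1 ≅ Z^10, C_2 ≅ Z^10, C_3 ≅ Z^5.

Boundary ∂_1: C_1 → C_0 is given by ∂[p,q] = [q] − [p]. For instance
  ∂ab = b − a.
As a 5×10 matrix over Z this has rank 4, with invariant factors (1,1,1,1).

∂_2: C_2 → C_1 sends each 2-simplex [p,q,r] to [q,r] − [p,r] + [p,q]. For instance
  ∂bcd = cd − bd + bc,
  ∂abd = bd − ad + ab.
As a 10×10 matrix over Z this has rank 6, with invariant factors (1,1,1,1,1,1).

The boundary map ∂_3: C_3 → C_2 sends each 3-simplex σ to the alternating sum Σ_i (−1)^i (σ with its i-th vertex removed). For instance
  ∂acde = cde − ade + ace − acd,
  ∂abce = bce − ace + abe − abc.
As a 10×5 matrix over Z this has rank 4, with invariant factors (1,1,1,1).

From H_k ≅ ker(∂_k) / im(∂_{k+1}) we obtain:

  H_0: rank C_0 − rank ∂_1 = 5 − 4 = 1, and the invariant factors of ∂_1 are all 1, so H_0 ≅ Z.
  H_1: rank ker ∂_1 − rank ∂_2 = (10 − 4) − 6 = 0, and the invariant factors of ∂_2 are all 1, so H_1 ≅ 0.
  H_2: rank ker ∂_2 − rank ∂_3 = (10 − 6) − 4 = 0, and the invariant factors of ∂_3 are all 1, so H_2 ≅ 0.
  H_3: rank ker ∂_3 − rank ∂_4 = (5 − 4) − 0 = 1, and there is no ∂_4, so H_3 ≅ Z.

As a check, the Euler characteristic is 5 − 10 + 10 − 5 = 0, which agrees with 1 − 0 + 0 − 1 = 0.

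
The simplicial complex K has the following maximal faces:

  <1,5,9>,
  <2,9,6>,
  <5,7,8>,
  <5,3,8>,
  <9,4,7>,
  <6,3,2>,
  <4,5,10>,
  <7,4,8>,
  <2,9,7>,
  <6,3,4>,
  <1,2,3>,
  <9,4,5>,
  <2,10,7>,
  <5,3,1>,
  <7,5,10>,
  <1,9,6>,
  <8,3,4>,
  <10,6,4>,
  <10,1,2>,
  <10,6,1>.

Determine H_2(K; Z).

Take the total order 1 < 2 < 3 < 4 < 5 < 6 < 7 < 8 < 9 < 10 on the vertex set. Then K (dimension 2) consists of the simplices:

  0-simplices (10): [1], [2], [3], [4], [5], [6], [7], [8], [9], [10]
  1-simplices (30): (30 of them)
  2-simplices (20): (20 of them)

Hence C_0 ≅ Z^10, C_1 ≅ Z^30, C_2 ≅ Z^20.

∂_1: C_1 → C_0 sends each edge [p,q] (with p < q) to q − p. For instance
  ∂[1,9] = [9] − [1].
As a 10×30 matrix over Z this has rank 9, with invariant factors (1,1,1,1,1,1,1,1,1).

The boundary map ∂_2: C_2 → C_1 acts by ∂[p,q,r] = [q,r] − [p,r] + [p,q]. For instance
  ∂[4,7,8] = [7,8] − [4,8] + [4,7],
  ∂[4,5,9] = [5,9] − [4,9] + [4,5].
The resulting 30×20 matrix has rank 20, and its Smith normal form has invariant factors (1,1,1,1,1,1,1,1,1,1,1,1,1,1,1,1,1,1,1,2).

Computing H_k = (kernel of ∂_k) / (image of ∂_{k+1}):

  H_2: rank ker ∂_2 − rank ∂_3 = (20 − 20) − 0 = 0, and there is no ∂_3, so H_2 ≅ 0.

(K is a triangulation of the Klein bottle.)

H_2 = 0.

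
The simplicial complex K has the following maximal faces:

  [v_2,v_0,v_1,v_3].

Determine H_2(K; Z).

H_2 = 0.

We work with the vertex ordering v_0 < v_1 < v_2 < v_3. The simplices of K, each written with vertices in increasing order, are:

  0-simplices (4): [v_0], [v_1], [v_2], [v_3]
  1-simplices (6): [v_0,v_1], [v_0,v_2], [v_0,v_3], [v_1,v_2], [v_1,v_3], [v_2,v_3]
  2-simplices (4): [v_0,v_1,v_2], [v_0,v_1,v_3], [v_0,v_2,v_3], [v_1,v_2,v_3]
  3-simplices (1): [v_0,v_1,v_2,v_3]

Hence C_0 ≅ Z^4, C_1 ≅ Z^6, C_2 ≅ Z^4, C_3 ≅ Z^1.

Boundary ∂_1: C_1 → C_0 maps an edge to its endpoints' difference, ∂[p,q] = q − p. For instance
  ∂[v_1,v_3] = [v_3] − [v_1].
This gives a 4×6 integer matrix of rank 3; reducing to Smith normal form yields diagonal entries (1,1,1).

Boundary ∂_2: C_2 → C_1 acts by ∂[p,q,r] = [q,r] − [p,r] + [p,q]. For instance
  ∂[v_1,v_2,v_3] = [v_2,v_3] − [v_1,v_3] + [v_1,v_2],
  ∂[v_0,v_1,v_3] = [v_1,v_3] − [v_0,v_3] + [v_0,v_1].
The resulting 6×4 matrix has rank 3, and its Smith normal form has invariant factors (1,1,1).

∂_3: C_3 → C_2 sends each 3-simplex σ to the alternating sum Σ_i (−1)^i (σ with its i-th vertex removed). For instance
  ∂[v_0,v_1,v_2,v_3] = [v_1,v_2,v_3] − [v_0,v_2,v_3] + [v_0,v_1,v_3] − [v_0,v_1,v_2].
This gives a 4×1 integer matrix of rank 1; reducing to Smith normal form yields diagonal entries (1).

Computing H_k = (kernel of ∂_k) / (image of ∂_{k+1}):

  H_2: rank ker ∂_2 − rank ∂_3 = (4 − 3) − 1 = 0, and the invariant factors of ∂_3 are all 1, so H_2 ≅ 0.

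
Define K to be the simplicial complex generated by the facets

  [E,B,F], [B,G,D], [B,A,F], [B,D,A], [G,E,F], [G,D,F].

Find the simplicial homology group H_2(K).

H_2 ≅ 0.

Order the vertices as A < B < D < E < F < G. Listing each simplex with vertices in this order, K has dimension 2 with simplices:

  0-simplices (6): A, B, D, E, F, G
  1-simplices (12): AB, AD, AF, BD, BE, BF, BG, DF, DG, EF, EG, FG
  2-simplices (6): ABD, ABF, BDG, BEF, DFG, EFG

so the chain groups are C_0 ≅ Z^6, C_1 ≅ Z^12, C_2 ≅ Z^6.

∂_1: C_1 → C_0 sends each edge [p,q] (with p < q) to q − p. For instance
  ∂EF = F − E.
The resulting 6×12 matrix has rank 5, and its Smith normal form has invariant factors (1,1,1,1,1).

∂_2: C_2 → C_1 maps a triangle to the signed sum of its edges. For instance
  ∂BDG = DG − BG + BD,
  ∂DFG = FG − DG + DF.
The 12×6 boundary matrix has rank 6 and Smith normal form diag(1,1,1,1,1,1).

From H_k ≅ ker(∂_k) / im(∂_{k+1}) we obtain:

  H_2: rank ker ∂_2 − rank ∂_3 = (6 − 6) − 0 = 0, and there is no ∂_3, so H_2 = 0.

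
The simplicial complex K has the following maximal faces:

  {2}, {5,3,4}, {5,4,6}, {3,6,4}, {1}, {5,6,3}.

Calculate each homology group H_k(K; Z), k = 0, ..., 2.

H_0 = Z^3,  H_1 = 0,  H_2 = Z.

Take the total order 1 < 2 < 3 < 4 < 5 < 6 on the vertex set. Then K (dimension 2) consists of the simplices:

  0-simplices (6): [1], [2], [3], [4], [5], [6]
  1-simplices (6): [3,4], [3,5], [3,6], [4,5], [4,6], [5,6]
  2-simplices (4): [3,4,5], [3,4,6], [3,5,6], [4,5,6]

so the chain groups are C_0 ≅ Z^6, C_1 ≅ Z^6, C_2 ≅ Z^4.

Boundary ∂_1: C_1 → C_0 maps an edge to its endpoints' difference, ∂[p,q] = q − p. For instance
  ∂[4,5] = [5] − [4].
The 6×6 boundary matrix has rank 3 and Smith normal form diag(1,1,1).

∂_2: C_2 → C_1 acts by ∂[p,q,r] = [q,r] − [p,r] + [p,q]. For instance
  ∂[3,4,6] = [4,6] − [3,6] + [3,4],
  ∂[3,4,5] = [4,5] − [3,5] + [3,4].
This gives a 6×4 integer matrix of rank 3; reducing to Smith normal form yields diagonal entries (1,1,1).

Now H_k = ker ∂_k / im ∂_{k+1}, so:

  H_0: rank C_0 − rank ∂_1 = 6 − 3 = 3, and the invariant factors of ∂_1 are all 1, so H_0 = Z^3.
  H_1: rank ker ∂_1 − rank ∂_2 = (6 − 3) − 3 = 0, and the invariant factors of ∂_2 are all 1, so H_1 = 0.
  H_2: rank ker ∂_2 − rank ∂_3 = (4 − 3) − 0 = 1, and there is no ∂_3, so H_2 = Z.

As a check, the Euler characteristic is 6 − 6 + 4 = 4, which agrees with 3 − 0 + 1 = 4.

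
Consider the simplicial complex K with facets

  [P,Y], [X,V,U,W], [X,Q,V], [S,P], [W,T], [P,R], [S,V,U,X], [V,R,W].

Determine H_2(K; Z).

H_2 = 0.

K has 10 vertices, 17 edges, 9 triangles, 2 3-simplices.
rank ∂_2 = 7, rank ∂_3 = 2 ⇒ b_2 = 9 − 7 − 2 = 0; all invariant factors of ∂_3 are 1 so no torsion. So H_2 ≅ 0.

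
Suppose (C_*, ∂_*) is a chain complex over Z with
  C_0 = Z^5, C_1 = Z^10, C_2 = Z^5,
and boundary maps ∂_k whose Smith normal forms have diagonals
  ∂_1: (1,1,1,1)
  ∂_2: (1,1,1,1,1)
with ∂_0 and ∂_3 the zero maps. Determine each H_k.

H_0 = Z,  H_1 = Z,  H_2 = 0.

H_0: b_0 = 5 − 0 − 4 = 1; torsion from ∂_1 factors > 1: none. So H_0 = Z.
H_1: b_1 = 10 − 4 − 5 = 1; torsion from ∂_2 factors > 1: none. So H_1 = Z.
H_2: b_2 = 5 − 5 − 0 = 0; torsion from ∂_3 factors > 1: none. So H_2 = 0.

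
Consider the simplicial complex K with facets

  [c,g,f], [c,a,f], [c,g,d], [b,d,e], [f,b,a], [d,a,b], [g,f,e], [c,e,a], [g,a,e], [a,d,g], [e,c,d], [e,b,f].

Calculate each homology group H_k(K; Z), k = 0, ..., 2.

H_0 ≅ Z,  H_1 ≅ Z_2,  H_2 = 0.

K has 7 vertices, 18 edges, 12 triangles.
rank ∂_0 = 0, rank ∂_1 = 6 ⇒ b_0 = 7 − 0 − 6 = 1; all invariant factors of ∂_1 are 1 so no torsion. So H_0 ≅ Z.
rank ∂_1 = 6, rank ∂_2 = 12 ⇒ b_1 = 18 − 6 − 12 = 0; ∂_2 has invariant factor(s) [2] giving torsion. So H_1 ≅ Z_2.
rank ∂_2 = 12, rank ∂_3 = 0 ⇒ b_2 = 12 − 12 − 0 = 0. So H_2 ≅ 0.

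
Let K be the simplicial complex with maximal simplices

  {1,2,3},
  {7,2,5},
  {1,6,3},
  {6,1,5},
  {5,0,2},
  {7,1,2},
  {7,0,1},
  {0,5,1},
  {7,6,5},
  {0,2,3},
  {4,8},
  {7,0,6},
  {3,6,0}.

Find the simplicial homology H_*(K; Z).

Fix the vertex order 0 < 1 < 2 < 3 < 4 < 5 < 6 < 7 < 8 and write every simplex with vertices in increasing order. Then dim K = 2 and the simplices of K are:

  0-simplices (9): [0], [1], [2], [3], [4], [5], [6], [7], [8]
  1-simplices (19): [0,1], [0,2], [0,3], [0,5], [0,6], [0,7], [1,2], [1,3], [1,5], [1,6], [1,7], [2,3], [2,5], [2,7], [3,6], [4,8], [5,6], [5,7], [6,7]
  2-simplices (12): [0,1,5], [0,1,7], [0,2,3], [0,2,5], [0,3,6], [0,6,7], [1,2,3], [1,2,7], [1,3,6], [1,5,6], [2,5,7], [5,6,7]

giving chain groups C_0 ≅ Z^9, C_1 ≅ Z^19, C_2 ≅ Z^12.

∂_1: C_1 → C_0 maps an edge to its endpoints' difference, ∂[p,q] = q − p. For instance
  ∂[2,5] = [5] − [2].
The 9×19 boundary matrix has rank 7 and Smith normal form diag(1,1,1,1,1,1,1).

∂_2: C_2 → C_1 sends each 2-simplex [p,q,r] to [q,r] − [p,r] + [p,q]. For instance
  ∂[1,5,6] = [5,6] − [1,6] + [1,5],
  ∂[1,2,3] = [2,3] − [1,3] + [1,2].
The resulting 19×12 matrix has rank 12, and its Smith normal form has invariant factors (1,1,1,1,1,1,1,1,1,1,1,2).

Reading off H_k = ker ∂_k / im ∂_{k+1}:

  H_0: rank C_0 − rank ∂_1 = 9 − 7 = 2, and the invariant factors of ∂_1 are all 1, so H_0 = Z^2.
  H_1: rank ker ∂_1 − rank ∂_2 = (19 − 7) − 12 = 0, and ∂_2 has invariant factor 2 > 1, so H_1 = Z/2Z.
  H_2: rank ker ∂_2 − rank ∂_3 = (12 − 12) − 0 = 0, and there is no ∂_3, so H_2 = 0.

H_0 = Z^2,  H_1 = Z/2Z,  H_2 = 0.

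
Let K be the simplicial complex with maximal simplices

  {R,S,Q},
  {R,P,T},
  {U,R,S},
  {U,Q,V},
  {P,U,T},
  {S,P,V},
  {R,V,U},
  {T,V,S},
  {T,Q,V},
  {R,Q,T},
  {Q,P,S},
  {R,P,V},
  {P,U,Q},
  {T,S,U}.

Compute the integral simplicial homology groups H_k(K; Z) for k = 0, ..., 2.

We work with the vertex ordering P < Q < R < S < T < U < V. The simplices of K, each written with vertices in increasing order, are:

  0-simplices (7): P, Q, R, S, T, U, V
  1-simplices (21): PQ, PR, PS, PT, PU, PV, QR, QS, QT, QU, QV, RS, RT, RU, RV, ST, SU, SV, TU, TV, UV
  2-simplices (14): PQS, PQU, PRT, PRV, PSV, PTU, QRS, QRT, QTV, QUV, RSU, RUV, STU, STV

giving chain groups C_0 ≅ Z^7, C_1 ≅ Z^21, C_2 ≅ Z^14.

∂_1: C_1 → C_0 is given by ∂[p,q] = [q] − [p]. For instance
  ∂PQ = Q − P.
The 7×21 boundary matrix has rank 6 and Smith normal form diag(1,1,1,1,1,1).

Boundary ∂_2: C_2 → C_1 acts by ∂[p,q,r] = [q,r] − [p,r] + [p,q]. For instance
  ∂PQS = QS − PS + PQ,
  ∂QRT = RT − QT + QR.
The 21×14 boundary matrix has rank 13 and Smith normal form diag(1,1,1,1,1,1,1,1,1,1,1,1,1).

From H_k ≅ ker(∂_k) / im(∂_{k+1}) we obtain:

  H_0: rank C_0 − rank ∂_1 = 7 − 6 = 1, and the invariant factors of ∂_1 are all 1, so H_0 ≅ Z.
  H_1: rank ker ∂_1 − rank ∂_2 = (21 − 6) − 13 = 2, and the invariant factors of ∂_2 are all 1, so H_1 ≅ Z^2.
  H_2: rank ker ∂_2 − rank ∂_3 = (14 − 13) − 0 = 1, and there is no ∂_3, so H_2 ≅ Z.

As a check, the Euler characteristic is 7 − 21 + 14 = 0, which agrees with 1 − 2 + 1 = 0.
(K is a triangulation of the torus T^2.)

H_0 ≅ Z,  H_1 ≅ Z^2,  H_2 ≅ Z.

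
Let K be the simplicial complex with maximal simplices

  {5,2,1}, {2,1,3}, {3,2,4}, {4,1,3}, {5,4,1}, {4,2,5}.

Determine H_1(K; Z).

H_1 = 0.

We work with the vertex ordering 1 < 2 < 3 < 4 < 5. The simplices of K, each written with vertices in increasing order, are:

  0-simplices (5): [1], [2], [3], [4], [5]
  1-simplices (9): [1,2], [1,3], [1,4], [1,5], [2,3], [2,4], [2,5], [3,4], [4,5]
  2-simplices (6): [1,2,3], [1,2,5], [1,3,4], [1,4,5], [2,3,4], [2,4,5]

so the chain groups are C_0 ≅ Z^5, C_1 ≅ Z^9, C_2 ≅ Z^6.

∂_1: C_1 → C_0 is given by ∂[p,q] = [q] − [p]. For instance
  ∂[2,4] = [4] − [2].
This gives a 5×9 integer matrix of rank 4; reducing to Smith normal form yields diagonal entries (1,1,1,1).

The boundary map ∂_2: C_2 → C_1 acts by ∂[p,q,r] = [q,r] − [p,r] + [p,q]. For instance
  ∂[1,2,5] = [2,5] − [1,5] + [1,2],
  ∂[1,2,3] = [2,3] − [1,3] + [1,2].
As a 9×6 matrix over Z this has rank 5, with invariant factors (1,1,1,1,1).

Reading off H_k = ker ∂_k / im ∂_{k+1}:

  H_1: rank ker ∂_1 − rank ∂_2 = (9 − 4) − 5 = 0, and the invariant factors of ∂_2 are all 1, so H_1 ≅ 0.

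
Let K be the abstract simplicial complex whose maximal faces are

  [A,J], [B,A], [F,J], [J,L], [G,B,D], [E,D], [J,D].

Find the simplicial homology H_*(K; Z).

Fix the vertex order A < B < D < E < F < G < J < L and write every simplex with vertices in increasing order. Then dim K = 2 and the simplices of K are:

  0-simplices (8): A, B, D, E, F, G, J, L
  1-simplices (9): AB, AJ, BD, BG, DE, DG, DJ, FJ, JL
  2-simplices (1): BDG

Hence C_0 ≅ Z^8, C_1 ≅ Z^9, C_2 ≅ Z^1.

The boundary map ∂_1: C_1 → C_0 maps an edge to its endpoints' difference, ∂[p,q] = q − p.
The 8×9 boundary matrix has rank 7 and Smith normal form diag(1,1,1,1,1,1,1).

∂_2: C_2 → C_1 sends each 2-simplex [p,q,r] to [q,r] − [p,r] + [p,q]. For instance
  ∂BDG = DG − BG + BD.
This gives a 9×1 integer matrix of rank 1; reducing to Smith normal form yields diagonal entries (1).

Reading off H_k = ker ∂_k / im ∂_{k+1}:

  H_0: rank C_0 − rank ∂_1 = 8 − 7 = 1, and the invariant factors of ∂_1 are all 1, so H_0 ≅ Z.
  H_1: rank ker ∂_1 − rank ∂_2 = (9 − 7) − 1 = 1, and the invariant factors of ∂_2 are all 1, so H_1 ≅ Z.
  H_2: rank ker ∂_2 − rank ∂_3 = (1 − 1) − 0 = 0, and there is no ∂_3, so H_2 ≅ 0.

H_0 ≅ Z,  H_1 ≅ Z,  H_2 = 0.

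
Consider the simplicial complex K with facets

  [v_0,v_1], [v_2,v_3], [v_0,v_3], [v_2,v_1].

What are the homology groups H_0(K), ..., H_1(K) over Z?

H_0 ≅ Z,  H_1 ≅ Z.

Order the vertices as v_0 < v_1 < v_2 < v_3. Listing each simplex with vertices in this order, K has dimension 1 with simplices:

  0-simplices (4): [v_0], [v_1], [v_2], [v_3]
  1-simplices (4): [v_0,v_1], [v_0,v_3], [v_1,v_2], [v_2,v_3]

so the chain groups are C_0 ≅ Z^4, C_1 ≅ Z^4.

∂_1: C_1 → C_0 is given by ∂[p,q] = [q] − [p]. For instance
  ∂[v_2,v_3] = [v_3] − [v_2].
This gives a 4×4 integer matrix of rank 3; reducing to Smith normal form yields diagonal entries (1,1,1).

From H_k ≅ ker(∂_k) / im(∂_{k+1}) we obtain:

  H_0: rank C_0 − rank ∂_1 = 4 − 3 = 1, and the invariant factors of ∂_1 are all 1, so H_0 ≅ Z.
  H_1: rank ker ∂_1 − rank ∂_2 = (4 − 3) − 0 = 1, and there is no ∂_2, so H_1 ≅ Z.

As a check, the Euler characteristic is 4 − 4 = 0, which agrees with 1 − 1 = 0.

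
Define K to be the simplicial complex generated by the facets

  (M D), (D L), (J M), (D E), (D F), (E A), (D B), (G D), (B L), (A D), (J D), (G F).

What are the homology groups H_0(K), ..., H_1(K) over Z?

H_0 = Z,  H_1 = Z^4.

Take the total order A < B < D < E < F < G < J < L < M on the vertex set. Then K (dimension 1) consists of the simplices:

  0-simplices (9): A, B, D, E, F, G, J, L, M
  1-simplices (12): AD, AE, BD, BL, DE, DF, DG, DJ, DL, DM, FG, JM

so the chain groups are C_0 ≅ Z^9, C_1 ≅ Z^12.

The boundary map ∂_1: C_1 → C_0 is given by ∂[p,q] = [q] − [p].
The 9×12 boundary matrix has rank 8 and Smith normal form diag(1,1,1,1,1,1,1,1).

Computing H_k = (kernel of ∂_k) / (image of ∂_{k+1}):

  H_0: rank C_0 − rank ∂_1 = 9 − 8 = 1, and the invariant factors of ∂_1 are all 1, so H_0 = Z.
  H_1: rank ker ∂_1 − rank ∂_2 = (12 − 8) − 0 = 4, and there is no ∂_2, so H_1 = Z^4.

As a check, the Euler characteristic is 9 − 12 = -3, which agrees with 1 − 4 = -3.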